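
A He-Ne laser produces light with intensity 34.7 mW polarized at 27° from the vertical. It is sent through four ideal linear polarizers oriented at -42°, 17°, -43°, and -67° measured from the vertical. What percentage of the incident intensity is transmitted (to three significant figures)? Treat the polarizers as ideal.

I₁ = 34.7 mW · cos²(69°) = 4.456 mW.
I₂ = I₁ · cos²(59°) = 4.456 · 0.2653 = 1.182 mW.
I₃ = I₂ · cos²(60°) = 1.182 · 0.25 = 0.2955 mW.
I₄ = I₃ · cos²(24°) = 0.2955 · 0.8346 = 0.2466 mW.
That is 0.7108% of the incident intensity.

≈ 0.711%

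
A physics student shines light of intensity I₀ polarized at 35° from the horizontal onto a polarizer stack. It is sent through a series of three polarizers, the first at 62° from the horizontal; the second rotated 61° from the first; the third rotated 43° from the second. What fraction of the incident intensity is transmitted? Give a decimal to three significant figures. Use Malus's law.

≈ 0.0998 I₀

By Malus's law, I₁ = I₀ cos²(62° − 35°) = I₀ cos²(27°) = 0.7939 I₀.
I₂ = I₁ cos²(61°) = 0.7939 · 0.235 I₀ = 0.1866 I₀.
I₃ = I₂ cos²(43°) = 0.1866 · 0.5349 I₀ = 0.09981 I₀.
Transmitted fraction = 0.09981.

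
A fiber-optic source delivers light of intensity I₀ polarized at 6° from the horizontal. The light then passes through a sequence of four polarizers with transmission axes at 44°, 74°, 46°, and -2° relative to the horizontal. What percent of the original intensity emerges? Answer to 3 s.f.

≈ 16.3%

I₁ = I₀ cos²(44° − 6°) = I₀ cos²(38°) = 0.621 I₀.
I₂ = I₁ cos²(74° − 44°) = 0.621 I₀ · cos²(30°) = 0.4657 I₀.
I₃ = I₂ cos²(46° − 74°) = 0.4657 I₀ · cos²(28°) = 0.3631 I₀.
I₄ = I₃ cos²(-2° − 46°) = 0.3631 I₀ · cos²(48°) = 0.1626 I₀.
That is 16.26% of the incident intensity.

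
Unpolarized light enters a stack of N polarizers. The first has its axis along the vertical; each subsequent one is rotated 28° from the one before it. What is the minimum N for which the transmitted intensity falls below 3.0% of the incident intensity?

First polarizer halves the unpolarized light: factor 1/2.
Each further stage multiplies by cos²(28°) = 0.7796.
After N polarizers: T = 0.5·0.7796^(N−1). Require T < 0.030 ⇒ N−1 > ln(0.030/0.5)/ln(0.7796) = 11.30, so N−1 ≥ 12 and N = 13.
Check: N=13 gives T = 0.0252 < 0.030; N=12 gives T = 0.03232.

N = 13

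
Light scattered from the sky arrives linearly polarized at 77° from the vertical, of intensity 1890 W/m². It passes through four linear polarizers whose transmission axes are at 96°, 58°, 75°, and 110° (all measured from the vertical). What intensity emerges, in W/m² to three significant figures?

I ≈ 644 W/m²

I₁ = 1890 W/m² · cos²(19°) = 1690 W/m².
I₂ = I₁ · cos²(38°) = 1690 · 0.621 = 1049 W/m².
I₃ = I₂ · cos²(17°) = 1049 · 0.9145 = 959.5 W/m².
I₄ = I₃ · cos²(35°) = 959.5 · 0.671 = 643.9 W/m².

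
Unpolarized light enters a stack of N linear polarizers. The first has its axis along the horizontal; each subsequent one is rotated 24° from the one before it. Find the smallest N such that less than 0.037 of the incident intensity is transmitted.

N = 16

First polarizer halves the unpolarized light: factor 1/2.
Each further stage multiplies by cos²(24°) = 0.8346.
After N polarizers: T = 0.5·0.8346^(N−1). Require T < 0.037 ⇒ N−1 > ln(0.037/0.5)/ln(0.8346) = 14.40, so N−1 ≥ 15 and N = 16.
Check: N=16 gives T = 0.03318 < 0.037; N=15 gives T = 0.03976.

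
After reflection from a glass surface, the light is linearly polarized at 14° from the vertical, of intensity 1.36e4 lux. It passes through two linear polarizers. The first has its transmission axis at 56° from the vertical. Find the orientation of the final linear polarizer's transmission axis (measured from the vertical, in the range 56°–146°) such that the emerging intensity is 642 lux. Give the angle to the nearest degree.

By Malus's law, I₁ = I₀ cos²(56° − 14°) = I₀ cos²(42°) = 0.5523 I₀.
Target fraction: 642 / 1.36e4 lux = 0.04721 of I₀.
Need I₂/I₀ = 0.04721, so cos²(θ − 56°) = 0.04721 / 0.5523 = 0.08548.
θ − 56° = arccos(√0.08548) = 73.0°, giving θ ≈ 56 + 73.0 = 129.0°.

θ ≈ 129°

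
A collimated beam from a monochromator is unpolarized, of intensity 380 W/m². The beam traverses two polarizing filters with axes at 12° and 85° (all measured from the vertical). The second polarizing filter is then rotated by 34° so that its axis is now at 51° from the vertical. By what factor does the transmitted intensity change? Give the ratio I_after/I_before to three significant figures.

I_new/I_old ≈ 7.07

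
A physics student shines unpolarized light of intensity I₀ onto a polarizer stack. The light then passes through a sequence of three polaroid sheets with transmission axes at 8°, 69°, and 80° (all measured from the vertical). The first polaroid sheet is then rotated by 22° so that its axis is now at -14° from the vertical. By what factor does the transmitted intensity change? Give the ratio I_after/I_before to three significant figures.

Before rotation:
Unpolarized light through the first polarizer → I₁ = ½ I₀, now polarized at 8°.
I₂ = I₁ cos²(69° − 8°) = 0.5 I₀ · cos²(61°) = 0.1175 I₀.
I₃ = I₂ cos²(80° − 69°) = 0.1175 I₀ · cos²(11°) = 0.1132 I₀.
After rotation:
Unpolarized light through the first polarizer → I₁ = ½ I₀, now polarized at -14°.
I₂ = I₁ cos²(69° + 14°) = 0.5 I₀ · cos²(83°) = 0.007426 I₀.
I₃ = I₂ cos²(80° − 69°) = 0.007426 I₀ · cos²(11°) = 0.007156 I₀.
Ratio = 0.007156 / 0.1132 = 0.06319.

I_new/I_old ≈ 0.0632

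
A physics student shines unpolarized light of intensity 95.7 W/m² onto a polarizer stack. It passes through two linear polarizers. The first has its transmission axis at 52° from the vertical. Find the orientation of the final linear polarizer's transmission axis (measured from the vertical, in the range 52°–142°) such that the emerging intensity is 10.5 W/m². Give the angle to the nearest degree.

Unpolarized light through the first polarizer → I₁ = ½ I₀, now polarized at 52°.
Target fraction: 10.5 / 95.7 W/m² = 0.1097 of I₀.
Need I₂/I₀ = 0.1097, so cos²(θ − 52°) = 0.1097 / 0.5 = 0.2194.
θ − 52° = arccos(√0.2194) = 62.1°, giving θ ≈ 52 + 62.1 = 114.1°.

θ ≈ 114°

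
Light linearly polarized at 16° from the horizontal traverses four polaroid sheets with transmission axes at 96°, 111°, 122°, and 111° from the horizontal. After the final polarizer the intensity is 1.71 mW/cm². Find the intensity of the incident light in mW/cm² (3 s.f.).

I₁ = I₀ cos²(96° − 16°) = I₀ cos²(80°) = 0.03015 I₀.
I₂ = I₁ cos²(111° − 96°) = 0.03015 I₀ · cos²(15°) = 0.02813 I₀.
I₃ = I₂ cos²(122° − 111°) = 0.02813 I₀ · cos²(11°) = 0.02711 I₀.
I₄ = I₃ cos²(111° − 122°) = 0.02711 I₀ · cos²(11°) = 0.02612 I₀.
So 1.71 mW/cm² = 0.02612 I₀, giving I₀ = 1.71/0.02612 = 65.46 mW/cm².

I₀ ≈ 65.5 mW/cm²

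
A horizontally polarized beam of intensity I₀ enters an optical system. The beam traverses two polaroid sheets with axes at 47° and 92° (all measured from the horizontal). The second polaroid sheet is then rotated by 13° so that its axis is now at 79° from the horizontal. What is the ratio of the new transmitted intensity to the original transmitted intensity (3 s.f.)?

I_new/I_old ≈ 1.44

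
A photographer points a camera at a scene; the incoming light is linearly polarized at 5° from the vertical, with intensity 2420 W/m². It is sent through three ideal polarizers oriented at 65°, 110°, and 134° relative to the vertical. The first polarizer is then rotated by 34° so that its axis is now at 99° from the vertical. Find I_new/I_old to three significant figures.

I_new/I_old ≈ 0.0375

Before rotation:
I₁ = I₀ cos²(65° − 5°) = I₀ cos²(60°) = 0.25 I₀.
I₂ = I₁ cos²(110° − 65°) = 0.25 I₀ · cos²(45°) = 0.125 I₀.
I₃ = I₂ cos²(134° − 110°) = 0.125 I₀ · cos²(24°) = 0.1043 I₀.
After rotation:
I₁ = I₀ cos²(99° − 5°) = I₀ cos²(86°) = 0.004866 I₀.
I₂ = I₁ cos²(110° − 99°) = 0.004866 I₀ · cos²(11°) = 0.004689 I₀.
I₃ = I₂ cos²(134° − 110°) = 0.004689 I₀ · cos²(24°) = 0.003913 I₀.
Ratio = 0.003913 / 0.1043 = 0.03751.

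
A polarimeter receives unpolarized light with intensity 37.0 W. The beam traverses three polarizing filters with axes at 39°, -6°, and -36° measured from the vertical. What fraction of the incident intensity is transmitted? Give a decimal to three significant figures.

Unpolarized light through the first polarizer → I₁ = 37.0 W/2 = 18.5 W, polarized at 39°.
I₂ = I₁ · cos²(45°) = 18.5 · 0.5 = 9.25 W.
I₃ = I₂ · cos²(30°) = 9.25 · 0.75 = 6.938 W.
Transmitted fraction = 0.1875.

I/I₀ ≈ 0.188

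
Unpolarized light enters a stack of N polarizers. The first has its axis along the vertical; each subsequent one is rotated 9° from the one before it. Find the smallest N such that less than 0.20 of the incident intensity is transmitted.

N = 38

First polarizer halves the unpolarized light: factor 1/2.
Each further stage multiplies by cos²(9°) = 0.9755.
After N polarizers: T = 0.5·0.9755^(N−1). Require T < 0.20 ⇒ N−1 > ln(0.20/0.5)/ln(0.9755) = 36.98, so N−1 ≥ 37 and N = 38.
Check: N=38 gives T = 0.1999 < 0.20; N=37 gives T = 0.2049.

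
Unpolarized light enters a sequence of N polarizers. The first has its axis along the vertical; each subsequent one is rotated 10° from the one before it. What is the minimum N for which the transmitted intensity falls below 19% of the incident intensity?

N = 33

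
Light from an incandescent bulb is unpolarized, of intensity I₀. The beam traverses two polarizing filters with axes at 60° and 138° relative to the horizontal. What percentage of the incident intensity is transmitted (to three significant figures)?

Unpolarized light through the first polarizer → I₁ = ½ I₀, now polarized at 60°.
I₂ = I₁ cos²(138° − 60°) = 0.5 I₀ · cos²(78°) = 0.02161 I₀.
That is 2.161% of the incident intensity.

≈ 2.16%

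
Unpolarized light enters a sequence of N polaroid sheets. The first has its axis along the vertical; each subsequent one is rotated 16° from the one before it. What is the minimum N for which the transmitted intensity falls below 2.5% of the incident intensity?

First polarizer halves the unpolarized light: factor 1/2.
Each further stage multiplies by cos²(16°) = 0.924.
After N polarizers: T = 0.5·0.924^(N−1). Require T < 0.025 ⇒ N−1 > ln(0.025/0.5)/ln(0.924) = 37.91, so N−1 ≥ 38 and N = 39.
Check: N=39 gives T = 0.02483 < 0.025; N=38 gives T = 0.02687.

N = 39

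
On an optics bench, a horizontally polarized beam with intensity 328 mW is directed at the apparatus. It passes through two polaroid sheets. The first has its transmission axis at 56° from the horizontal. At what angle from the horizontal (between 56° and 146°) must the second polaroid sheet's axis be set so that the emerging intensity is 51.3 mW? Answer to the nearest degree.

I₁ = I₀ cos²(56° − 0°) = I₀ cos²(56°) = 0.3127 I₀.
Target fraction: 51.3 / 328 mW = 0.1564 of I₀.
Need I₂/I₀ = 0.1564, so cos²(θ − 56°) = 0.1564 / 0.3127 = 0.5002.
θ − 56° = arccos(√0.5002) = 45.0°, giving θ ≈ 56 + 45.0 = 101.0°.

θ ≈ 101°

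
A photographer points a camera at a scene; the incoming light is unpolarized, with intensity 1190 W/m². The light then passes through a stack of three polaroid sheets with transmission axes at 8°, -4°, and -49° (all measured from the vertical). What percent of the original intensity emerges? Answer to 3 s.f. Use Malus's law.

≈ 23.9%

Unpolarized light through the first polarizer → I₁ = 1190 W/m²/2 = 595 W/m², polarized at 8°.
I₂ = I₁ · cos²(12°) = 595 · 0.9568 = 569.3 W/m².
I₃ = I₂ · cos²(45°) = 569.3 · 0.5 = 284.6 W/m².
That is 23.92% of the incident intensity.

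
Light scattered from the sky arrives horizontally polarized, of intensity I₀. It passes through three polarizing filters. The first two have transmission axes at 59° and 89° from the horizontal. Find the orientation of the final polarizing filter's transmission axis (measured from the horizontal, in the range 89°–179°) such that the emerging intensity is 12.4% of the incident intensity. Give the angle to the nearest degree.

By Malus's law, I₁ = I₀ cos²(59° − 0°) = I₀ cos²(59°) = 0.2653 I₀.
I₂ = I₁ cos²(89° − 59°) = 0.2653 I₀ · cos²(30°) = 0.1989 I₀.
Need I₃/I₀ = 0.124, so cos²(θ − 89°) = 0.124 / 0.1989 = 0.6233.
θ − 89° = arccos(√0.6233) = 37.9°, giving θ ≈ 89 + 37.9 = 126.9°.

θ ≈ 127°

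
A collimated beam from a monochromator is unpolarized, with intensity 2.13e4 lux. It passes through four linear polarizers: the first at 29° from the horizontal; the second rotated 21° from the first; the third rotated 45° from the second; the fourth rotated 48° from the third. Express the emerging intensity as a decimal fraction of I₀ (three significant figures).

Unpolarized light through the first polarizer → I₁ = 2.13e4 lux/2 = 1.065e+04 lux, polarized at 29°.
I₂ = I₁ · cos²(21°) = 1.065e+04 · 0.8716 = 9282 lux.
I₃ = I₂ · cos²(45°) = 9282 · 0.5 = 4641 lux.
I₄ = I₃ · cos²(48°) = 4641 · 0.4477 = 2078 lux.
Transmitted fraction = 0.09756.

I/I₀ ≈ 0.0976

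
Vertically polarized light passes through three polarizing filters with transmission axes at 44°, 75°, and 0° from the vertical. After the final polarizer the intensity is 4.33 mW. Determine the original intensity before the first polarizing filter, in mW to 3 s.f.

By Malus's law, I₁ = I₀ cos²(44° − 0°) = I₀ cos²(44°) = 0.5174 I₀.
I₂ = I₁ cos²(75° − 44°) = 0.5174 I₀ · cos²(31°) = 0.3802 I₀.
I₃ = I₂ cos²(0° − 75°) = 0.3802 I₀ · cos²(75°) = 0.02547 I₀.
So 4.33 mW = 0.02547 I₀, giving I₀ = 4.33/0.02547 = 170 mW.

I₀ ≈ 170 mW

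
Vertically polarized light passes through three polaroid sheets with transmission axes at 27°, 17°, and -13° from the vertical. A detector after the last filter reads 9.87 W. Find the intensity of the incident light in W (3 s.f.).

I₀ ≈ 17.1 W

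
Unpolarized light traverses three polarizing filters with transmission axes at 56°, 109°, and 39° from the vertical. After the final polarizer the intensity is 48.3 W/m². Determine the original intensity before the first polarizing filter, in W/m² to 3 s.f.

Unpolarized light through the first polarizer → I₁ = ½ I₀, now polarized at 56°.
I₂ = I₁ cos²(109° − 56°) = 0.5 I₀ · cos²(53°) = 0.1811 I₀.
I₃ = I₂ cos²(39° − 109°) = 0.1811 I₀ · cos²(70°) = 0.02118 I₀.
So 48.3 W/m² = 0.02118 I₀, giving I₀ = 48.3/0.02118 = 2280 W/m².

I₀ ≈ 2280 W/m²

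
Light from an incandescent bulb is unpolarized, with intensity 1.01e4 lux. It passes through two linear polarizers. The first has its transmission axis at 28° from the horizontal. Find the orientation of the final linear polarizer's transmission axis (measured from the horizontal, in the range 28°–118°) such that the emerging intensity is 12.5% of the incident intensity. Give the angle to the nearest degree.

θ ≈ 88°

Unpolarized light through the first polarizer → I₁ = ½ I₀, now polarized at 28°.
Need I₂/I₀ = 0.125, so cos²(θ − 28°) = 0.125 / 0.5 = 0.25.
θ − 28° = arccos(√0.25) = 60.0°, giving θ ≈ 28 + 60.0 = 88.0°.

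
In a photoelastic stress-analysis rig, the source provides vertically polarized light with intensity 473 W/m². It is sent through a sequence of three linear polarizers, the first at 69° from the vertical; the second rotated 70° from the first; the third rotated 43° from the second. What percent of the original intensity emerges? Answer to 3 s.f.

≈ 0.804%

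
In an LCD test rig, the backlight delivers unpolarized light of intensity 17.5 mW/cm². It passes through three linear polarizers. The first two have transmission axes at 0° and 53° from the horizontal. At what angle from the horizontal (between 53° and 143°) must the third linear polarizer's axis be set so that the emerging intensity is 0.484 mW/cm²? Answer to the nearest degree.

θ ≈ 120°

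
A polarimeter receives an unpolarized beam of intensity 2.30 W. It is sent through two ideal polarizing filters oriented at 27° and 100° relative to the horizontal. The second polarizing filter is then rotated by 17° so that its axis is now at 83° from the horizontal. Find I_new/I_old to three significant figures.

Before rotation:
Unpolarized light through the first polarizer → I₁ = ½ I₀, now polarized at 27°.
I₂ = I₁ cos²(100° − 27°) = 0.5 I₀ · cos²(73°) = 0.04274 I₀.
After rotation:
Unpolarized light through the first polarizer → I₁ = ½ I₀, now polarized at 27°.
I₂ = I₁ cos²(83° − 27°) = 0.5 I₀ · cos²(56°) = 0.1563 I₀.
Ratio = 0.1563 / 0.04274 = 3.658.

I_new/I_old ≈ 3.66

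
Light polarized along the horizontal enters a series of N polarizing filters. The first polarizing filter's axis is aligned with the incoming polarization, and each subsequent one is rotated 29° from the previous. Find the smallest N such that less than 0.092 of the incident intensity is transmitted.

N = 10

First polarizer is aligned with the polarization: full transmission.
Each further stage multiplies by cos²(29°) = 0.765.
After N polarizers: T = 0.765^(N−1). Require T < 0.092 ⇒ N−1 > ln(0.092)/ln(0.765) = 8.91, so N−1 ≥ 9 and N = 10.
Check: N=10 gives T = 0.08969 < 0.092; N=9 gives T = 0.1172.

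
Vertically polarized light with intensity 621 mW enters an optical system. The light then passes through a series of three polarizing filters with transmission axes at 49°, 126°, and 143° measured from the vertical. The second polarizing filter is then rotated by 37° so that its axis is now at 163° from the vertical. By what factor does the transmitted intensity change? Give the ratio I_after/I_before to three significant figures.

I_new/I_old ≈ 3.16

Before rotation:
By Malus's law, I₁ = I₀ cos²(49° − 0°) = I₀ cos²(49°) = 0.4304 I₀.
I₂ = I₁ cos²(126° − 49°) = 0.4304 I₀ · cos²(77°) = 0.02178 I₀.
I₃ = I₂ cos²(143° − 126°) = 0.02178 I₀ · cos²(17°) = 0.01992 I₀.
After rotation:
I₁ = I₀ cos²(49° − 0°) = I₀ cos²(49°) = 0.4304 I₀.
Angle between axes 1 and 2: 66°. I₂ = 0.4304 I₀ · cos²(66°) = 0.07121 I₀.
I₃ = I₂ cos²(143° − 163°) = 0.07121 I₀ · cos²(20°) = 0.06288 I₀.
Ratio = 0.06288 / 0.01992 = 3.157.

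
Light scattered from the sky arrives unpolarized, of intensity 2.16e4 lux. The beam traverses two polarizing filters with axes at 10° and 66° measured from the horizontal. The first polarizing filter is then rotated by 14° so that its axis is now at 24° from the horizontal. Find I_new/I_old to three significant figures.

I_new/I_old ≈ 1.77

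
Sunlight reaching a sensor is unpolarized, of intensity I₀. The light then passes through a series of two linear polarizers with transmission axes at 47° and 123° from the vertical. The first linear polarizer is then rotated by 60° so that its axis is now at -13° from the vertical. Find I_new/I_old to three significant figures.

I_new/I_old ≈ 8.84

Before rotation:
Unpolarized light through the first polarizer → I₁ = ½ I₀, now polarized at 47°.
I₂ = I₁ cos²(123° − 47°) = 0.5 I₀ · cos²(76°) = 0.02926 I₀.
After rotation:
Unpolarized light through the first polarizer → I₁ = ½ I₀, now polarized at -13°.
Angle between axes 1 and 2: 44°. I₂ = 0.5 I₀ · cos²(44°) = 0.2587 I₀.
Ratio = 0.2587 / 0.02926 = 8.841.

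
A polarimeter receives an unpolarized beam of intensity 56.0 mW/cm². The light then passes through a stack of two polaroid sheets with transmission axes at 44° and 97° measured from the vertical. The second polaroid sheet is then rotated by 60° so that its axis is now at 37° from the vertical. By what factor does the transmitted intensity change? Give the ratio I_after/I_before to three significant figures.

Before rotation:
Unpolarized light through the first polarizer → I₁ = ½ I₀, now polarized at 44°.
I₂ = I₁ cos²(97° − 44°) = 0.5 I₀ · cos²(53°) = 0.1811 I₀.
After rotation:
Unpolarized light through the first polarizer → I₁ = ½ I₀, now polarized at 44°.
I₂ = I₁ cos²(37° − 44°) = 0.5 I₀ · cos²(7°) = 0.4926 I₀.
Ratio = 0.4926 / 0.1811 = 2.72.

I_new/I_old ≈ 2.72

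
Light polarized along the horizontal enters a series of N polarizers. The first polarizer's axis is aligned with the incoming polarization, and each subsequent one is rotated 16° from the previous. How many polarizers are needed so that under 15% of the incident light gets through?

N = 26

First polarizer is aligned with the polarization: full transmission.
Each further stage multiplies by cos²(16°) = 0.924.
After N polarizers: T = 0.924^(N−1). Require T < 0.15 ⇒ N−1 > ln(0.15)/ln(0.924) = 24.01, so N−1 ≥ 25 and N = 26.
Check: N=26 gives T = 0.1387 < 0.15; N=25 gives T = 0.1501.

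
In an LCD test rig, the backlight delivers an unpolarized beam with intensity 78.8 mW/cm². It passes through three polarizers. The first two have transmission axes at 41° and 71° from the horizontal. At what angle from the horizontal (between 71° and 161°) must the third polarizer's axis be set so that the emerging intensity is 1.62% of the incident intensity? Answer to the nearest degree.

θ ≈ 149°

Unpolarized light through the first polarizer → I₁ = ½ I₀, now polarized at 41°.
I₂ = I₁ cos²(71° − 41°) = 0.5 I₀ · cos²(30°) = 0.375 I₀.
Need I₃/I₀ = 0.0162, so cos²(θ − 71°) = 0.0162 / 0.375 = 0.0432.
θ − 71° = arccos(√0.0432) = 78.0°, giving θ ≈ 71 + 78.0 = 149.0°.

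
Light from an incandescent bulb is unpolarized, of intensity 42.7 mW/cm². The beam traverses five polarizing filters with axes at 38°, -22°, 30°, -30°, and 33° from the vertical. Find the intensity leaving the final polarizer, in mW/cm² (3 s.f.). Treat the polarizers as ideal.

I ≈ 0.104 mW/cm²

Unpolarized light through the first polarizer → I₁ = 42.7 mW/cm²/2 = 21.35 mW/cm², polarized at 38°.
I₂ = I₁ · cos²(60°) = 21.35 · 0.25 = 5.338 mW/cm².
I₃ = I₂ · cos²(52°) = 5.338 · 0.379 = 2.023 mW/cm².
I₄ = I₃ · cos²(60°) = 2.023 · 0.25 = 0.5058 mW/cm².
I₅ = I₄ · cos²(63°) = 0.5058 · 0.2061 = 0.1042 mW/cm².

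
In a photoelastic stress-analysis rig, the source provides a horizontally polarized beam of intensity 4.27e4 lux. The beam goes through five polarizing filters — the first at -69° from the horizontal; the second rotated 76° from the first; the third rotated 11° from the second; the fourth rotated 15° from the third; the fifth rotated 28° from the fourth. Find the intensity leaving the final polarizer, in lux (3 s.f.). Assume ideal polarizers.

By Malus's law, I₁ = 4.27e4 lux · cos²(69°) = 5484 lux.
I₂ = I₁ · cos²(76°) = 5484 · 0.05853 = 320.9 lux.
I₃ = I₂ · cos²(11°) = 320.9 · 0.9636 = 309.3 lux.
I₄ = I₃ · cos²(15°) = 309.3 · 0.933 = 288.5 lux.
I₅ = I₄ · cos²(28°) = 288.5 · 0.7796 = 225 lux.

I ≈ 225 lux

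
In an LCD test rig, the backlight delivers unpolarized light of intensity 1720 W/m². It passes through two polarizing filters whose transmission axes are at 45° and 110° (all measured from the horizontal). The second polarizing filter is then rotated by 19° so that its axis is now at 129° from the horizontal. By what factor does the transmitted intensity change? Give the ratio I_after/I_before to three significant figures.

I_new/I_old ≈ 0.0612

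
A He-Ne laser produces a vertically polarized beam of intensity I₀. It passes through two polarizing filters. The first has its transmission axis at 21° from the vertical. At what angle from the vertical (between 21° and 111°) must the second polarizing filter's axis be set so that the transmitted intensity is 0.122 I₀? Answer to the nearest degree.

θ ≈ 89°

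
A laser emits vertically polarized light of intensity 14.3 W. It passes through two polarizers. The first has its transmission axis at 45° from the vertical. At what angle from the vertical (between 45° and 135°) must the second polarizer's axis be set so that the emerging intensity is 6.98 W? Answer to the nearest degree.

θ ≈ 54°

I₁ = I₀ cos²(45° − 0°) = I₀ cos²(45°) = 0.5 I₀.
Target fraction: 6.98 / 14.3 W = 0.4881 of I₀.
Need I₂/I₀ = 0.4881, so cos²(θ − 45°) = 0.4881 / 0.5 = 0.9762.
θ − 45° = arccos(√0.9762) = 8.9°, giving θ ≈ 45 + 8.9 = 53.9°.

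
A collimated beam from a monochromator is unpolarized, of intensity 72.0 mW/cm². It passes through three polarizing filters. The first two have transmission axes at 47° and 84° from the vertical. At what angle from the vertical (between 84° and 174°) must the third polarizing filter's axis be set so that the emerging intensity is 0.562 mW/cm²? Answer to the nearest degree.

θ ≈ 165°

Unpolarized light through the first polarizer → I₁ = ½ I₀, now polarized at 47°.
I₂ = I₁ cos²(84° − 47°) = 0.5 I₀ · cos²(37°) = 0.3189 I₀.
Target fraction: 0.562 / 72.0 mW/cm² = 0.007806 of I₀.
Need I₃/I₀ = 0.007806, so cos²(θ − 84°) = 0.007806 / 0.3189 = 0.02448.
θ − 84° = arccos(√0.02448) = 81.0°, giving θ ≈ 84 + 81.0 = 165.0°.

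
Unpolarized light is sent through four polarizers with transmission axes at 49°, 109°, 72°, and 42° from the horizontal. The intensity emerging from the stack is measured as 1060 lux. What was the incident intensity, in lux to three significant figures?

Unpolarized light through the first polarizer → I₁ = ½ I₀, now polarized at 49°.
I₂ = I₁ cos²(109° − 49°) = 0.5 I₀ · cos²(60°) = 0.125 I₀.
I₃ = I₂ cos²(72° − 109°) = 0.125 I₀ · cos²(37°) = 0.07973 I₀.
I₄ = I₃ cos²(42° − 72°) = 0.07973 I₀ · cos²(30°) = 0.0598 I₀.
So 1060 lux = 0.0598 I₀, giving I₀ = 1060/0.0598 = 1.773e+04 lux.

I₀ ≈ 1.77e4 lux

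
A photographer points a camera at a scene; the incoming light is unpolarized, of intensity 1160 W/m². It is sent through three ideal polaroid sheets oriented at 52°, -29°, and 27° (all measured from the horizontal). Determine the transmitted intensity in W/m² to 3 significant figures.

I ≈ 4.44 W/m²

Unpolarized light through the first polarizer → I₁ = 1160 W/m²/2 = 580 W/m², polarized at 52°.
I₂ = I₁ · cos²(81°) = 580 · 0.02447 = 14.19 W/m².
I₃ = I₂ · cos²(56°) = 14.19 · 0.3127 = 4.438 W/m².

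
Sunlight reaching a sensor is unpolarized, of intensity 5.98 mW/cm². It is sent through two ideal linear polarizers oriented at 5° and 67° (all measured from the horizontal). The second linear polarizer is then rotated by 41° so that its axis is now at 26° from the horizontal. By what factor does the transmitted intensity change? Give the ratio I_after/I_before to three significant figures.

Before rotation:
Unpolarized light through the first polarizer → I₁ = ½ I₀, now polarized at 5°.
I₂ = I₁ cos²(67° − 5°) = 0.5 I₀ · cos²(62°) = 0.1102 I₀.
After rotation:
Unpolarized light through the first polarizer → I₁ = ½ I₀, now polarized at 5°.
I₂ = I₁ cos²(26° − 5°) = 0.5 I₀ · cos²(21°) = 0.4358 I₀.
Ratio = 0.4358 / 0.1102 = 3.954.

I_new/I_old ≈ 3.95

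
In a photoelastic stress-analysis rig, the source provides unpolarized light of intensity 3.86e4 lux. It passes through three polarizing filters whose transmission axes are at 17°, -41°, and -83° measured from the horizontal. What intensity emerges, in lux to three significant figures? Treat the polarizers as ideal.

I ≈ 2990 lux

Unpolarized light through the first polarizer → I₁ = 3.86e4 lux/2 = 1.93e+04 lux, polarized at 17°.
I₂ = I₁ · cos²(58°) = 1.93e+04 · 0.2808 = 5420 lux.
I₃ = I₂ · cos²(42°) = 5420 · 0.5523 = 2993 lux.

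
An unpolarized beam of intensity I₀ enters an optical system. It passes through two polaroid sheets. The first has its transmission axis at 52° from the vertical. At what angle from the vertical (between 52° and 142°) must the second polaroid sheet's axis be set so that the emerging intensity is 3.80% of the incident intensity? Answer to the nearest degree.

Unpolarized light through the first polarizer → I₁ = ½ I₀, now polarized at 52°.
Need I₂/I₀ = 0.038, so cos²(θ − 52°) = 0.038 / 0.5 = 0.076.
θ − 52° = arccos(√0.076) = 74.0°, giving θ ≈ 52 + 74.0 = 126.0°.

θ ≈ 126°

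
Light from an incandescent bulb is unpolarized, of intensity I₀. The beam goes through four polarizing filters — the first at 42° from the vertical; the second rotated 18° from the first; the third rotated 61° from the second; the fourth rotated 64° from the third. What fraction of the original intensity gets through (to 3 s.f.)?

≈ 0.0204 I₀

Unpolarized light through the first polarizer → I₁ = ½ I₀, now polarized at 42°.
I₂ = I₁ cos²(18°) = 0.5 · 0.9045 I₀ = 0.4523 I₀.
I₃ = I₂ cos²(61°) = 0.4523 · 0.235 I₀ = 0.1063 I₀.
I₄ = I₃ cos²(64°) = 0.1063 · 0.1922 I₀ = 0.02043 I₀.
Transmitted fraction = 0.02043.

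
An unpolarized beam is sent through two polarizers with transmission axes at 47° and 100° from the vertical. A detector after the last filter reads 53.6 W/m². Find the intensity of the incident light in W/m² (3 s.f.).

I₀ ≈ 296 W/m²

Unpolarized light through the first polarizer → I₁ = ½ I₀, now polarized at 47°.
I₂ = I₁ cos²(100° − 47°) = 0.5 I₀ · cos²(53°) = 0.1811 I₀.
So 53.6 W/m² = 0.1811 I₀, giving I₀ = 53.6/0.1811 = 296 W/m².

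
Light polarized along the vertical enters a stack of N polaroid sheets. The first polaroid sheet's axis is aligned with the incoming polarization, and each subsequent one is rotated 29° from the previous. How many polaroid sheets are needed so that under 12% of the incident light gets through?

First polarizer is aligned with the polarization: full transmission.
Each further stage multiplies by cos²(29°) = 0.765.
After N polarizers: T = 0.765^(N−1). Require T < 0.12 ⇒ N−1 > ln(0.12)/ln(0.765) = 7.91, so N−1 ≥ 8 and N = 9.
Check: N=9 gives T = 0.1172 < 0.12; N=8 gives T = 0.1533.

N = 9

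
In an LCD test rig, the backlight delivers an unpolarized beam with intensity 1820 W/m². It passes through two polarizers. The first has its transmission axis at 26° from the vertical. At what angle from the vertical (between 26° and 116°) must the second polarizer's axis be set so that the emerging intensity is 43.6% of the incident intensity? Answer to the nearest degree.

Unpolarized light through the first polarizer → I₁ = ½ I₀, now polarized at 26°.
Need I₂/I₀ = 0.436, so cos²(θ − 26°) = 0.436 / 0.5 = 0.872.
θ − 26° = arccos(√0.872) = 21.0°, giving θ ≈ 26 + 21.0 = 47.0°.

θ ≈ 47°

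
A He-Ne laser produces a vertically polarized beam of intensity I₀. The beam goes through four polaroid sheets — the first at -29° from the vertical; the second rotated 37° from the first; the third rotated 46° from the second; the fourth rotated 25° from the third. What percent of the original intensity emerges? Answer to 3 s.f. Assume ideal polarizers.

≈ 19.3%

By Malus's law, I₁ = I₀ cos²(-29° − 0°) = I₀ cos²(29°) = 0.765 I₀.
I₂ = I₁ cos²(37°) = 0.765 · 0.6378 I₀ = 0.4879 I₀.
I₃ = I₂ cos²(46°) = 0.4879 · 0.4826 I₀ = 0.2354 I₀.
I₄ = I₃ cos²(25°) = 0.2354 · 0.8214 I₀ = 0.1934 I₀.
That is 19.34% of the incident intensity.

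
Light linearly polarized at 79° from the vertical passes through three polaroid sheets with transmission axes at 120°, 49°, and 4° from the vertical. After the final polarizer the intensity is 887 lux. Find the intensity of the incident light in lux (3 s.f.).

I₁ = I₀ cos²(120° − 79°) = I₀ cos²(41°) = 0.5696 I₀.
I₂ = I₁ cos²(49° − 120°) = 0.5696 I₀ · cos²(71°) = 0.06037 I₀.
I₃ = I₂ cos²(4° − 49°) = 0.06037 I₀ · cos²(45°) = 0.03019 I₀.
So 887 lux = 0.03019 I₀, giving I₀ = 887/0.03019 = 2.938e+04 lux.

I₀ ≈ 2.94e4 lux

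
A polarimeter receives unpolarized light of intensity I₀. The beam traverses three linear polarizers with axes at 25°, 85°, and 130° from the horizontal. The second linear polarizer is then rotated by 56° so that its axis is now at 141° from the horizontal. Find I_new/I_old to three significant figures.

I_new/I_old ≈ 1.48

Before rotation:
Unpolarized light through the first polarizer → I₁ = ½ I₀, now polarized at 25°.
I₂ = I₁ cos²(85° − 25°) = 0.5 I₀ · cos²(60°) = 0.125 I₀.
I₃ = I₂ cos²(130° − 85°) = 0.125 I₀ · cos²(45°) = 0.0625 I₀.
After rotation:
Unpolarized light through the first polarizer → I₁ = ½ I₀, now polarized at 25°.
Angle between axes 1 and 2: 64°. I₂ = 0.5 I₀ · cos²(64°) = 0.09608 I₀.
I₃ = I₂ cos²(130° − 141°) = 0.09608 I₀ · cos²(11°) = 0.09259 I₀.
Ratio = 0.09259 / 0.0625 = 1.481.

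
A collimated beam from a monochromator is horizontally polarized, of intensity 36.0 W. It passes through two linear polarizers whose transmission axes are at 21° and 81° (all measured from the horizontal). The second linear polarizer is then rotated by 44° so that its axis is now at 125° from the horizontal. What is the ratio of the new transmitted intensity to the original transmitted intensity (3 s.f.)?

I_new/I_old ≈ 0.234

Before rotation:
By Malus's law, I₁ = I₀ cos²(21° − 0°) = I₀ cos²(21°) = 0.8716 I₀.
I₂ = I₁ cos²(81° − 21°) = 0.8716 I₀ · cos²(60°) = 0.2179 I₀.
After rotation:
I₁ = I₀ cos²(21° − 0°) = I₀ cos²(21°) = 0.8716 I₀.
Angle between axes 1 and 2: 76°. I₂ = 0.8716 I₀ · cos²(76°) = 0.05101 I₀.
Ratio = 0.05101 / 0.2179 = 0.2341.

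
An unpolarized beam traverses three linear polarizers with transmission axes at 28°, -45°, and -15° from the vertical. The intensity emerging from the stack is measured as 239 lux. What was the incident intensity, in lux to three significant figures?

Unpolarized light through the first polarizer → I₁ = ½ I₀, now polarized at 28°.
I₂ = I₁ cos²(-45° − 28°) = 0.5 I₀ · cos²(73°) = 0.04274 I₀.
I₃ = I₂ cos²(-15° + 45°) = 0.04274 I₀ · cos²(30°) = 0.03206 I₀.
So 239 lux = 0.03206 I₀, giving I₀ = 239/0.03206 = 7456 lux.

I₀ ≈ 7460 lux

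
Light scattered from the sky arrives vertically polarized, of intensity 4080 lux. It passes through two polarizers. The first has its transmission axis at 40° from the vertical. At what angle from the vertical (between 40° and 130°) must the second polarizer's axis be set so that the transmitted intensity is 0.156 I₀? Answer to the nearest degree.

θ ≈ 99°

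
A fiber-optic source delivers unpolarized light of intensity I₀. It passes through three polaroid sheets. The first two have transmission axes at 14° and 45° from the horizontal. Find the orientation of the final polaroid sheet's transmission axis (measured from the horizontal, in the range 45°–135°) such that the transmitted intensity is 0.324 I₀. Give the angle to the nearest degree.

θ ≈ 65°

Unpolarized light through the first polarizer → I₁ = ½ I₀, now polarized at 14°.
I₂ = I₁ cos²(45° − 14°) = 0.5 I₀ · cos²(31°) = 0.3674 I₀.
Need I₃/I₀ = 0.324, so cos²(θ − 45°) = 0.324 / 0.3674 = 0.8819.
θ − 45° = arccos(√0.8819) = 20.1°, giving θ ≈ 45 + 20.1 = 65.1°.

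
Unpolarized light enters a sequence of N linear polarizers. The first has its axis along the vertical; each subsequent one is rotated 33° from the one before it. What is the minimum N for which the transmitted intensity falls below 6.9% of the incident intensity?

First polarizer halves the unpolarized light: factor 1/2.
Each further stage multiplies by cos²(33°) = 0.7034.
After N polarizers: T = 0.5·0.7034^(N−1). Require T < 0.069 ⇒ N−1 > ln(0.069/0.5)/ln(0.7034) = 5.63, so N−1 ≥ 6 and N = 7.
Check: N=7 gives T = 0.06054 < 0.069; N=6 gives T = 0.08608.

N = 7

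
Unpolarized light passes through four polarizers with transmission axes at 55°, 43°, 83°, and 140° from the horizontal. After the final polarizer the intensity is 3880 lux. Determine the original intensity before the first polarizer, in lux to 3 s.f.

I₀ ≈ 4.66e4 lux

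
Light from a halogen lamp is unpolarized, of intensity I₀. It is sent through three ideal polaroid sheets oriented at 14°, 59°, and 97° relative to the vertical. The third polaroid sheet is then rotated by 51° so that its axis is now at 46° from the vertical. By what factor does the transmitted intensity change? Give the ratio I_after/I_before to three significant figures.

Before rotation:
Unpolarized light through the first polarizer → I₁ = ½ I₀, now polarized at 14°.
I₂ = I₁ cos²(59° − 14°) = 0.5 I₀ · cos²(45°) = 0.25 I₀.
I₃ = I₂ cos²(97° − 59°) = 0.25 I₀ · cos²(38°) = 0.1552 I₀.
After rotation:
Unpolarized light through the first polarizer → I₁ = ½ I₀, now polarized at 14°.
I₂ = I₁ cos²(59° − 14°) = 0.5 I₀ · cos²(45°) = 0.25 I₀.
I₃ = I₂ cos²(46° − 59°) = 0.25 I₀ · cos²(13°) = 0.2373 I₀.
Ratio = 0.2373 / 0.1552 = 1.529.

I_new/I_old ≈ 1.53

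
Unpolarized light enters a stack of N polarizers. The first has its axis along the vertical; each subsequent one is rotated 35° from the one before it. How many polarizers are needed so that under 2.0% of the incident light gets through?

N = 10

First polarizer halves the unpolarized light: factor 1/2.
Each further stage multiplies by cos²(35°) = 0.671.
After N polarizers: T = 0.5·0.671^(N−1). Require T < 0.020 ⇒ N−1 > ln(0.020/0.5)/ln(0.671) = 8.07, so N−1 ≥ 9 and N = 10.
Check: N=10 gives T = 0.01379 < 0.020; N=9 gives T = 0.02055.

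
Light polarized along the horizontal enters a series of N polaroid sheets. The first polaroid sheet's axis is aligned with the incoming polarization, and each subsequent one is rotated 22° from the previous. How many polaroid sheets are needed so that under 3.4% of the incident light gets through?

N = 24

First polarizer is aligned with the polarization: full transmission.
Each further stage multiplies by cos²(22°) = 0.8597.
After N polarizers: T = 0.8597^(N−1). Require T < 0.034 ⇒ N−1 > ln(0.034)/ln(0.8597) = 22.36, so N−1 ≥ 23 and N = 24.
Check: N=24 gives T = 0.03088 < 0.034; N=23 gives T = 0.03592.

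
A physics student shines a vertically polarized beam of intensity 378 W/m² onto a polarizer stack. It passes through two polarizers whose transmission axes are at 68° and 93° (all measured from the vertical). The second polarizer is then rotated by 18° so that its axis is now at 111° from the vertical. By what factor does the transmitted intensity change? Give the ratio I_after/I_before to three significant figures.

I_new/I_old ≈ 0.651

Before rotation:
By Malus's law, I₁ = I₀ cos²(68° − 0°) = I₀ cos²(68°) = 0.1403 I₀.
I₂ = I₁ cos²(93° − 68°) = 0.1403 I₀ · cos²(25°) = 0.1153 I₀.
After rotation:
I₁ = I₀ cos²(68° − 0°) = I₀ cos²(68°) = 0.1403 I₀.
I₂ = I₁ cos²(111° − 68°) = 0.1403 I₀ · cos²(43°) = 0.07506 I₀.
Ratio = 0.07506 / 0.1153 = 0.6512.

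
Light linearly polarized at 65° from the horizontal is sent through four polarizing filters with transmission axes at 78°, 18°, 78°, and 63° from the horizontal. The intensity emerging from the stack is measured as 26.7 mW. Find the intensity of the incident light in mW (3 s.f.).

I₀ ≈ 482 mW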